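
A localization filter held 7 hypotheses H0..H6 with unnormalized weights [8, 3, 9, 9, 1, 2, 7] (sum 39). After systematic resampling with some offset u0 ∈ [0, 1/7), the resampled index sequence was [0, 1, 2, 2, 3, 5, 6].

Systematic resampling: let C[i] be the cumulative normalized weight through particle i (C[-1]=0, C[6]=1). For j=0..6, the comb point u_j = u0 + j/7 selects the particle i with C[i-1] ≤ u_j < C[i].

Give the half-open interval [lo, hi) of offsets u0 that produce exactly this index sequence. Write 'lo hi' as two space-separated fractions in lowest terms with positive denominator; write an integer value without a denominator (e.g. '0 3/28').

17/273 23/273

C = [8/39, 11/39, 20/39, 29/39, 10/13, 32/39, 1]
j=0 picked index 0: u0 ∈ [0, 8/39)
j=1 picked index 1: u0 ∈ [17/273, 38/273)
j=2 picked index 2: u0 ∈ [-1/273, 62/273)
j=3 picked index 2: u0 ∈ [-40/273, 23/273)
j=4 picked index 3: u0 ∈ [-16/273, 47/273)
j=5 picked index 5: u0 ∈ [5/91, 29/273)
j=6 picked index 6: u0 ∈ [-10/273, 1/7)
intersection: [17/273, 23/273)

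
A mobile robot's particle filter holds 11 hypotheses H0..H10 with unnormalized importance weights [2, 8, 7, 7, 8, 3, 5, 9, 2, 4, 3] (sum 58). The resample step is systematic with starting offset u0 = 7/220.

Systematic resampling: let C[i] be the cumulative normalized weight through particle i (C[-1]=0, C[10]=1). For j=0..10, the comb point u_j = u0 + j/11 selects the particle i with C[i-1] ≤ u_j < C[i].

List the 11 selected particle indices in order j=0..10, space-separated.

C = [1/29, 5/29, 17/58, 12/29, 16/29, 35/58, 20/29, 49/58, 51/58, 55/58, 1]
j=0: u_0=7/220 ∈ [0, 1/29) → index 0
j=1: u_1=27/220 ∈ [1/29, 5/29) → index 1
j=2: u_2=47/220 ∈ [5/29, 17/58) → index 2
j=3: u_3=67/220 ∈ [17/58, 12/29) → index 3
j=4: u_4=87/220 ∈ [17/58, 12/29) → index 3
j=5: u_5=107/220 ∈ [12/29, 16/29) → index 4
j=6: u_6=127/220 ∈ [16/29, 35/58) → index 5
j=7: u_7=147/220 ∈ [35/58, 20/29) → index 6
j=8: u_8=167/220 ∈ [20/29, 49/58) → index 7
j=9: u_9=17/20 ∈ [49/58, 51/58) → index 8
j=10: u_10=207/220 ∈ [51/58, 55/58) → index 9

0 1 2 3 3 4 5 6 7 8 9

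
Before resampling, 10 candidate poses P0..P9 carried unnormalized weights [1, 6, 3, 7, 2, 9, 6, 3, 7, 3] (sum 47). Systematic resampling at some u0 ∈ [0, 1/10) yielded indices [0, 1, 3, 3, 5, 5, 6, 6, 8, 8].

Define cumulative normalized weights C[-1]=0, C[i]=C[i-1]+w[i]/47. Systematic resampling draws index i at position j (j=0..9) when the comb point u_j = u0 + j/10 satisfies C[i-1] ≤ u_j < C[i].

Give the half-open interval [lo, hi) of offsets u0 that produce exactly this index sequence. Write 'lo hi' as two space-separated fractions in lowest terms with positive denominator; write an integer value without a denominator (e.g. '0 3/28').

C = [1/47, 7/47, 10/47, 17/47, 19/47, 28/47, 34/47, 37/47, 44/47, 1]
j=0 picked index 0: u0 ∈ [0, 1/47)
j=1 picked index 1: u0 ∈ [-37/470, 23/470)
j=2 picked index 3: u0 ∈ [3/235, 38/235)
j=3 picked index 3: u0 ∈ [-41/470, 29/470)
j=4 picked index 5: u0 ∈ [1/235, 46/235)
j=5 picked index 5: u0 ∈ [-9/94, 9/94)
j=6 picked index 6: u0 ∈ [-1/235, 29/235)
j=7 picked index 6: u0 ∈ [-49/470, 11/470)
j=8 picked index 8: u0 ∈ [-3/235, 32/235)
j=9 picked index 8: u0 ∈ [-53/470, 17/470)
intersection: [3/235, 1/47)

3/235 1/47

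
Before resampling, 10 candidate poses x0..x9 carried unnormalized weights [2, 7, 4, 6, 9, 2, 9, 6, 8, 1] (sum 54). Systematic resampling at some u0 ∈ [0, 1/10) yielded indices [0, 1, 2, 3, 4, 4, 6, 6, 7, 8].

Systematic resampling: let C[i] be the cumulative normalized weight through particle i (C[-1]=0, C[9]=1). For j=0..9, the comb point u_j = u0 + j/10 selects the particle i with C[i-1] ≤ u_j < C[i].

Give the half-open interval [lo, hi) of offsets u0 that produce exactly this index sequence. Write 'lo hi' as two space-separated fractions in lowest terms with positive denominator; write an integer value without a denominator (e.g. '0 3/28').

C = [1/27, 1/6, 13/54, 19/54, 14/27, 5/9, 13/18, 5/6, 53/54, 1]
j=0 picked index 0: u0 ∈ [0, 1/27)
j=1 picked index 1: u0 ∈ [-17/270, 1/15)
j=2 picked index 2: u0 ∈ [-1/30, 11/270)
j=3 picked index 3: u0 ∈ [-8/135, 7/135)
j=4 picked index 4: u0 ∈ [-13/270, 16/135)
j=5 picked index 4: u0 ∈ [-4/27, 1/54)
j=6 picked index 6: u0 ∈ [-2/45, 11/90)
j=7 picked index 6: u0 ∈ [-13/90, 1/45)
j=8 picked index 7: u0 ∈ [-7/90, 1/30)
j=9 picked index 8: u0 ∈ [-1/15, 11/135)
intersection: [0, 1/54)

0 1/54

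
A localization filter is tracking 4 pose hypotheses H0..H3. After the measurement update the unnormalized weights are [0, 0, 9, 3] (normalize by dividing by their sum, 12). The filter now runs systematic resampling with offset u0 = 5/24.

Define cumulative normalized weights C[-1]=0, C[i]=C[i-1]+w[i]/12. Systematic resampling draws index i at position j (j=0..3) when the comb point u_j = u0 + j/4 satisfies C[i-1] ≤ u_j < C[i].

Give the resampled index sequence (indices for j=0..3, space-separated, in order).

C = [0, 0, 3/4, 1]
j=0: u_0=5/24 ∈ [0, 3/4) → index 2
j=1: u_1=11/24 ∈ [0, 3/4) → index 2
j=2: u_2=17/24 ∈ [0, 3/4) → index 2
j=3: u_3=23/24 ∈ [3/4, 1) → index 3

2 2 2 3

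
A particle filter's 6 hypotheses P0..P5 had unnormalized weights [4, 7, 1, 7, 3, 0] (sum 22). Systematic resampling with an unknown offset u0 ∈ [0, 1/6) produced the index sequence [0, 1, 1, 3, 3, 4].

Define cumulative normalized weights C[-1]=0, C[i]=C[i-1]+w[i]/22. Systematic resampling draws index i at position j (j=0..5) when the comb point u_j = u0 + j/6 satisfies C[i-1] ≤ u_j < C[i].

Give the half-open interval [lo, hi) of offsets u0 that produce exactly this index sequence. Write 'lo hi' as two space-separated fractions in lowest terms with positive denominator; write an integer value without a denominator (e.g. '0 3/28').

C = [2/11, 1/2, 6/11, 19/22, 1, 1]
j=0 picked index 0: u0 ∈ [0, 2/11)
j=1 picked index 1: u0 ∈ [1/66, 1/3)
j=2 picked index 1: u0 ∈ [-5/33, 1/6)
j=3 picked index 3: u0 ∈ [1/22, 4/11)
j=4 picked index 3: u0 ∈ [-4/33, 13/66)
j=5 picked index 4: u0 ∈ [1/33, 1/6)
intersection: [1/22, 1/6)

1/22 1/6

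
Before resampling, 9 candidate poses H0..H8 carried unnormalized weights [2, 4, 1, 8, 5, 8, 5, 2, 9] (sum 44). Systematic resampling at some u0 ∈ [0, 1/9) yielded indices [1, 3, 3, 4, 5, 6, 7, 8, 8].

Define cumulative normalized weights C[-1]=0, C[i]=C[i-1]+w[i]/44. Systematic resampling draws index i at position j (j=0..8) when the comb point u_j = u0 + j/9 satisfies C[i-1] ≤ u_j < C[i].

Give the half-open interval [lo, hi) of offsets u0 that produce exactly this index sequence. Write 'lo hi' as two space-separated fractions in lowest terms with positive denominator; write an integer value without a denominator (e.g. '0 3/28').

C = [1/22, 3/22, 7/44, 15/44, 5/11, 7/11, 3/4, 35/44, 1]
j=0 picked index 1: u0 ∈ [1/22, 3/22)
j=1 picked index 3: u0 ∈ [19/396, 91/396)
j=2 picked index 3: u0 ∈ [-25/396, 47/396)
j=3 picked index 4: u0 ∈ [1/132, 4/33)
j=4 picked index 5: u0 ∈ [1/99, 19/99)
j=5 picked index 6: u0 ∈ [8/99, 7/36)
j=6 picked index 7: u0 ∈ [1/12, 17/132)
j=7 picked index 8: u0 ∈ [7/396, 2/9)
j=8 picked index 8: u0 ∈ [-37/396, 1/9)
intersection: [1/12, 1/9)

1/12 1/9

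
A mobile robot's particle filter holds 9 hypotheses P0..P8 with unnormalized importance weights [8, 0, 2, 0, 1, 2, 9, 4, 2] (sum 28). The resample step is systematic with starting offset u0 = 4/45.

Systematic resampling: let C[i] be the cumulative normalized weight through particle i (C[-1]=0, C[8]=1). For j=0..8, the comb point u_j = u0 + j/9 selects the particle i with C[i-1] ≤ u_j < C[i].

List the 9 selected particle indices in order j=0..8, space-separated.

0 0 2 5 6 6 6 7 8

C = [2/7, 2/7, 5/14, 5/14, 11/28, 13/28, 11/14, 13/14, 1]
j=0: u_0=4/45 ∈ [0, 2/7) → index 0
j=1: u_1=1/5 ∈ [0, 2/7) → index 0
j=2: u_2=14/45 ∈ [2/7, 5/14) → index 2
j=3: u_3=19/45 ∈ [11/28, 13/28) → index 5
j=4: u_4=8/15 ∈ [13/28, 11/14) → index 6
j=5: u_5=29/45 ∈ [13/28, 11/14) → index 6
j=6: u_6=34/45 ∈ [13/28, 11/14) → index 6
j=7: u_7=13/15 ∈ [11/14, 13/14) → index 7
j=8: u_8=44/45 ∈ [13/14, 1) → index 8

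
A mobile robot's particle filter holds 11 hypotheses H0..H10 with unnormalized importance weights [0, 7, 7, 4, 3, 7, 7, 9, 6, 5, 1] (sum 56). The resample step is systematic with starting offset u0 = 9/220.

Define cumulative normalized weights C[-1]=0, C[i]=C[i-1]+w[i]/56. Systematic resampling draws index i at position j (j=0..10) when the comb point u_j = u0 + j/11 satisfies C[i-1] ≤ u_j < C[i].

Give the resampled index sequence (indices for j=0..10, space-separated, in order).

1 2 2 3 5 5 6 7 7 8 9

C = [0, 1/8, 1/4, 9/28, 3/8, 1/2, 5/8, 11/14, 25/28, 55/56, 1]
j=0: u_0=9/220 ∈ [0, 1/8) → index 1
j=1: u_1=29/220 ∈ [1/8, 1/4) → index 2
j=2: u_2=49/220 ∈ [1/8, 1/4) → index 2
j=3: u_3=69/220 ∈ [1/4, 9/28) → index 3
j=4: u_4=89/220 ∈ [3/8, 1/2) → index 5
j=5: u_5=109/220 ∈ [3/8, 1/2) → index 5
j=6: u_6=129/220 ∈ [1/2, 5/8) → index 6
j=7: u_7=149/220 ∈ [5/8, 11/14) → index 7
j=8: u_8=169/220 ∈ [5/8, 11/14) → index 7
j=9: u_9=189/220 ∈ [11/14, 25/28) → index 8
j=10: u_10=19/20 ∈ [25/28, 55/56) → index 9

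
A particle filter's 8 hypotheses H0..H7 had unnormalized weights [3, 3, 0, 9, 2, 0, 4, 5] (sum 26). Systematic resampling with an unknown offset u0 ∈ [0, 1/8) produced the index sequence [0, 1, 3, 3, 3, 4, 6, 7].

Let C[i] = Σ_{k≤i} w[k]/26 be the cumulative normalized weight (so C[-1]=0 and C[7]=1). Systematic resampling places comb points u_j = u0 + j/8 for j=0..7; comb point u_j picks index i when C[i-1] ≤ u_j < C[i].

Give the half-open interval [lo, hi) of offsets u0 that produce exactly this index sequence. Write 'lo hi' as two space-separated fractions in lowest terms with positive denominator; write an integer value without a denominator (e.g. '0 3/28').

C = [3/26, 3/13, 3/13, 15/26, 17/26, 17/26, 21/26, 1]
j=0 picked index 0: u0 ∈ [0, 3/26)
j=1 picked index 1: u0 ∈ [-1/104, 11/104)
j=2 picked index 3: u0 ∈ [-1/52, 17/52)
j=3 picked index 3: u0 ∈ [-15/104, 21/104)
j=4 picked index 3: u0 ∈ [-7/26, 1/13)
j=5 picked index 4: u0 ∈ [-5/104, 3/104)
j=6 picked index 6: u0 ∈ [-5/52, 3/52)
j=7 picked index 7: u0 ∈ [-7/104, 1/8)
intersection: [0, 3/104)

0 3/104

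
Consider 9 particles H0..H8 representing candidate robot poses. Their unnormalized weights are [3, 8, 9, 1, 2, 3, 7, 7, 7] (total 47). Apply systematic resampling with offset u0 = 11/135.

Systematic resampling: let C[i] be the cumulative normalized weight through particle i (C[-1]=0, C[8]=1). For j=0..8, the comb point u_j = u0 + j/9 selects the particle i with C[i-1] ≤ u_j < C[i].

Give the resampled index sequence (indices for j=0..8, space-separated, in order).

1 1 2 2 5 6 7 8 8

C = [3/47, 11/47, 20/47, 21/47, 23/47, 26/47, 33/47, 40/47, 1]
j=0: u_0=11/135 ∈ [3/47, 11/47) → index 1
j=1: u_1=26/135 ∈ [3/47, 11/47) → index 1
j=2: u_2=41/135 ∈ [11/47, 20/47) → index 2
j=3: u_3=56/135 ∈ [11/47, 20/47) → index 2
j=4: u_4=71/135 ∈ [23/47, 26/47) → index 5
j=5: u_5=86/135 ∈ [26/47, 33/47) → index 6
j=6: u_6=101/135 ∈ [33/47, 40/47) → index 7
j=7: u_7=116/135 ∈ [40/47, 1) → index 8
j=8: u_8=131/135 ∈ [40/47, 1) → index 8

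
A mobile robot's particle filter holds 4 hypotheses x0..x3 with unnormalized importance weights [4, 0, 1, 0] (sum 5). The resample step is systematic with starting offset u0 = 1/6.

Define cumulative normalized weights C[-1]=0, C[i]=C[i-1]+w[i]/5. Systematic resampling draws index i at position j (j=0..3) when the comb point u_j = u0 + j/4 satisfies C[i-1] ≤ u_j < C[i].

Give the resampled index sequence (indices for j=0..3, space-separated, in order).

C = [4/5, 4/5, 1, 1]
j=0: u_0=1/6 ∈ [0, 4/5) → index 0
j=1: u_1=5/12 ∈ [0, 4/5) → index 0
j=2: u_2=2/3 ∈ [0, 4/5) → index 0
j=3: u_3=11/12 ∈ [4/5, 1) → index 2

0 0 0 2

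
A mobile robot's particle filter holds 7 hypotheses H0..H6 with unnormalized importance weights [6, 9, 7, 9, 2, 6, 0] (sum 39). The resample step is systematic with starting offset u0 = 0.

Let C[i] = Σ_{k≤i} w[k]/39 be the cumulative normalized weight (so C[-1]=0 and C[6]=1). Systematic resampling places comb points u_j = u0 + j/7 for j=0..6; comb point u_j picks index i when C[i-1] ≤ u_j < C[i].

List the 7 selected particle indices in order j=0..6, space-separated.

0 0 1 2 3 3 5

C = [2/13, 5/13, 22/39, 31/39, 11/13, 1, 1]
j=0: u_0=0 ∈ [0, 2/13) → index 0
j=1: u_1=1/7 ∈ [0, 2/13) → index 0
j=2: u_2=2/7 ∈ [2/13, 5/13) → index 1
j=3: u_3=3/7 ∈ [5/13, 22/39) → index 2
j=4: u_4=4/7 ∈ [22/39, 31/39) → index 3
j=5: u_5=5/7 ∈ [22/39, 31/39) → index 3
j=6: u_6=6/7 ∈ [11/13, 1) → index 5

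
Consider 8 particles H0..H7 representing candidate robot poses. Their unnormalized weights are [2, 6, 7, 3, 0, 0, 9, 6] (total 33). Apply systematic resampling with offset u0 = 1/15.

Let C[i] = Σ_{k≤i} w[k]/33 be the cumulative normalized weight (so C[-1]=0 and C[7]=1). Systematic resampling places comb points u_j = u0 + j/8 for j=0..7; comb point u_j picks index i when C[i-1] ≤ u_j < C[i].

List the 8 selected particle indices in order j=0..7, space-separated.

C = [2/33, 8/33, 5/11, 6/11, 6/11, 6/11, 9/11, 1]
j=0: u_0=1/15 ∈ [2/33, 8/33) → index 1
j=1: u_1=23/120 ∈ [2/33, 8/33) → index 1
j=2: u_2=19/60 ∈ [8/33, 5/11) → index 2
j=3: u_3=53/120 ∈ [8/33, 5/11) → index 2
j=4: u_4=17/30 ∈ [6/11, 9/11) → index 6
j=5: u_5=83/120 ∈ [6/11, 9/11) → index 6
j=6: u_6=49/60 ∈ [6/11, 9/11) → index 6
j=7: u_7=113/120 ∈ [9/11, 1) → index 7

1 1 2 2 6 6 6 7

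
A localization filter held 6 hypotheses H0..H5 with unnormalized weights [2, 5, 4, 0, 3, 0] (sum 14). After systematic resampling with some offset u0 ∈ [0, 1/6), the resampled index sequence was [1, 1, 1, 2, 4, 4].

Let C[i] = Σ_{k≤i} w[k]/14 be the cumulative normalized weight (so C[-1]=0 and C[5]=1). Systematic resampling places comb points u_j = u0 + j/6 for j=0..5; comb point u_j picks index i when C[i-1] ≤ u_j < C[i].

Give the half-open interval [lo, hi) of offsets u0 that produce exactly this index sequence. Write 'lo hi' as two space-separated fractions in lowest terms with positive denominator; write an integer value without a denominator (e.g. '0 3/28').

1/7 1/6

C = [1/7, 1/2, 11/14, 11/14, 1, 1]
j=0 picked index 1: u0 ∈ [1/7, 1/2)
j=1 picked index 1: u0 ∈ [-1/42, 1/3)
j=2 picked index 1: u0 ∈ [-4/21, 1/6)
j=3 picked index 2: u0 ∈ [0, 2/7)
j=4 picked index 4: u0 ∈ [5/42, 1/3)
j=5 picked index 4: u0 ∈ [-1/21, 1/6)
intersection: [1/7, 1/6)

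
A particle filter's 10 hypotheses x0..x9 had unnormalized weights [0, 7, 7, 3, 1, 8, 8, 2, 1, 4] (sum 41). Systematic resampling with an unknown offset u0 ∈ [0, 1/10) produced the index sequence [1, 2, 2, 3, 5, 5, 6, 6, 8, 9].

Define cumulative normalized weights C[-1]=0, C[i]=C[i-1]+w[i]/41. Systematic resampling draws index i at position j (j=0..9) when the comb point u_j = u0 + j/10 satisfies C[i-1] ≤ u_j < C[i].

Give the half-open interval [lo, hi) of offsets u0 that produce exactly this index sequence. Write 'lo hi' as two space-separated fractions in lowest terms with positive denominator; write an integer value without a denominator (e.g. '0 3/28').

C = [0, 7/41, 14/41, 17/41, 18/41, 26/41, 34/41, 36/41, 37/41, 1]
j=0 picked index 1: u0 ∈ [0, 7/41)
j=1 picked index 2: u0 ∈ [29/410, 99/410)
j=2 picked index 2: u0 ∈ [-6/205, 29/205)
j=3 picked index 3: u0 ∈ [17/410, 47/410)
j=4 picked index 5: u0 ∈ [8/205, 48/205)
j=5 picked index 5: u0 ∈ [-5/82, 11/82)
j=6 picked index 6: u0 ∈ [7/205, 47/205)
j=7 picked index 6: u0 ∈ [-27/410, 53/410)
j=8 picked index 8: u0 ∈ [16/205, 21/205)
j=9 picked index 9: u0 ∈ [1/410, 1/10)
intersection: [16/205, 1/10)

16/205 1/10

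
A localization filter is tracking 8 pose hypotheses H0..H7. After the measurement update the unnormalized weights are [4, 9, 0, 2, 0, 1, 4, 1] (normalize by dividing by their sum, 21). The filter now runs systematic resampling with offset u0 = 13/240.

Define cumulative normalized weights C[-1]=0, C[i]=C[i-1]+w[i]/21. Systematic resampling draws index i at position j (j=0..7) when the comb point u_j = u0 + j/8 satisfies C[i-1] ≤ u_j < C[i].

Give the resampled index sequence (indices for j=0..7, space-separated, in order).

0 0 1 1 1 3 6 6

C = [4/21, 13/21, 13/21, 5/7, 5/7, 16/21, 20/21, 1]
j=0: u_0=13/240 ∈ [0, 4/21) → index 0
j=1: u_1=43/240 ∈ [0, 4/21) → index 0
j=2: u_2=73/240 ∈ [4/21, 13/21) → index 1
j=3: u_3=103/240 ∈ [4/21, 13/21) → index 1
j=4: u_4=133/240 ∈ [4/21, 13/21) → index 1
j=5: u_5=163/240 ∈ [13/21, 5/7) → index 3
j=6: u_6=193/240 ∈ [16/21, 20/21) → index 6
j=7: u_7=223/240 ∈ [16/21, 20/21) → index 6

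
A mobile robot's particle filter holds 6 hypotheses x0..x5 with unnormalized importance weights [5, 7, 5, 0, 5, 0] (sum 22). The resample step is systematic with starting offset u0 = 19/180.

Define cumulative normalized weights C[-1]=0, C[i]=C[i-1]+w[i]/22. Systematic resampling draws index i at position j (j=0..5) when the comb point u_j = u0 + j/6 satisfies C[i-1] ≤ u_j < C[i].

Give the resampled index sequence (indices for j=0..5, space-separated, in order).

C = [5/22, 6/11, 17/22, 17/22, 1, 1]
j=0: u_0=19/180 ∈ [0, 5/22) → index 0
j=1: u_1=49/180 ∈ [5/22, 6/11) → index 1
j=2: u_2=79/180 ∈ [5/22, 6/11) → index 1
j=3: u_3=109/180 ∈ [6/11, 17/22) → index 2
j=4: u_4=139/180 ∈ [6/11, 17/22) → index 2
j=5: u_5=169/180 ∈ [17/22, 1) → index 4

0 1 1 2 2 4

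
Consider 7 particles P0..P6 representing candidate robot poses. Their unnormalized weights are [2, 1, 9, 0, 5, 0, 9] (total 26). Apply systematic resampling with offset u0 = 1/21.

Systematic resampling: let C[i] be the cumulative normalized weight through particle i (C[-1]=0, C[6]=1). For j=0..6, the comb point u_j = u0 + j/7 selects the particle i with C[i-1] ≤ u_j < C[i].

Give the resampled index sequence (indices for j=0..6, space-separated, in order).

C = [1/13, 3/26, 6/13, 6/13, 17/26, 17/26, 1]
j=0: u_0=1/21 ∈ [0, 1/13) → index 0
j=1: u_1=4/21 ∈ [3/26, 6/13) → index 2
j=2: u_2=1/3 ∈ [3/26, 6/13) → index 2
j=3: u_3=10/21 ∈ [6/13, 17/26) → index 4
j=4: u_4=13/21 ∈ [6/13, 17/26) → index 4
j=5: u_5=16/21 ∈ [17/26, 1) → index 6
j=6: u_6=19/21 ∈ [17/26, 1) → index 6

0 2 2 4 4 6 6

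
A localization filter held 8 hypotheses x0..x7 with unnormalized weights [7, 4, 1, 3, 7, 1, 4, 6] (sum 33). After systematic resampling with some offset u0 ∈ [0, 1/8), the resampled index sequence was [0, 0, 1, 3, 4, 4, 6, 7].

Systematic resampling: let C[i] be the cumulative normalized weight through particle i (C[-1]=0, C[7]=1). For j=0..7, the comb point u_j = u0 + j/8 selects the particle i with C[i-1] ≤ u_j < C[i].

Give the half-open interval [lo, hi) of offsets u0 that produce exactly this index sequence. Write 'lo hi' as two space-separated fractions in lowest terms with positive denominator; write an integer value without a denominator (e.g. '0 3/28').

0 1/24

C = [7/33, 1/3, 4/11, 5/11, 2/3, 23/33, 9/11, 1]
j=0 picked index 0: u0 ∈ [0, 7/33)
j=1 picked index 0: u0 ∈ [-1/8, 23/264)
j=2 picked index 1: u0 ∈ [-5/132, 1/12)
j=3 picked index 3: u0 ∈ [-1/88, 7/88)
j=4 picked index 4: u0 ∈ [-1/22, 1/6)
j=5 picked index 4: u0 ∈ [-15/88, 1/24)
j=6 picked index 6: u0 ∈ [-7/132, 3/44)
j=7 picked index 7: u0 ∈ [-5/88, 1/8)
intersection: [0, 1/24)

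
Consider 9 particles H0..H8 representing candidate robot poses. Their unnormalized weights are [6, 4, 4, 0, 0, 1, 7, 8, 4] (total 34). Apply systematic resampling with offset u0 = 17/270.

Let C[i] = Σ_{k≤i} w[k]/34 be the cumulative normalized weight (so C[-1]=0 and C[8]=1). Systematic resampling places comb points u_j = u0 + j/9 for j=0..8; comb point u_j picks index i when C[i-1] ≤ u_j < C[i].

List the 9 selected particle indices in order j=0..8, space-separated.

0 0 1 2 6 6 7 7 8

C = [3/17, 5/17, 7/17, 7/17, 7/17, 15/34, 11/17, 15/17, 1]
j=0: u_0=17/270 ∈ [0, 3/17) → index 0
j=1: u_1=47/270 ∈ [0, 3/17) → index 0
j=2: u_2=77/270 ∈ [3/17, 5/17) → index 1
j=3: u_3=107/270 ∈ [5/17, 7/17) → index 2
j=4: u_4=137/270 ∈ [15/34, 11/17) → index 6
j=5: u_5=167/270 ∈ [15/34, 11/17) → index 6
j=6: u_6=197/270 ∈ [11/17, 15/17) → index 7
j=7: u_7=227/270 ∈ [11/17, 15/17) → index 7
j=8: u_8=257/270 ∈ [15/17, 1) → index 8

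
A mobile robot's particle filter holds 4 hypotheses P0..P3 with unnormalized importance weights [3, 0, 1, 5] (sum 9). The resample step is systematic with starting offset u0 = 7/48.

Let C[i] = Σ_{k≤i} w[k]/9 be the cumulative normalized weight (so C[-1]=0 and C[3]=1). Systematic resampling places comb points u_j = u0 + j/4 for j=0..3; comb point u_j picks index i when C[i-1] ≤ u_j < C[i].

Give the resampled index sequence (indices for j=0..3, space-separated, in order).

C = [1/3, 1/3, 4/9, 1]
j=0: u_0=7/48 ∈ [0, 1/3) → index 0
j=1: u_1=19/48 ∈ [1/3, 4/9) → index 2
j=2: u_2=31/48 ∈ [4/9, 1) → index 3
j=3: u_3=43/48 ∈ [4/9, 1) → index 3

0 2 3 3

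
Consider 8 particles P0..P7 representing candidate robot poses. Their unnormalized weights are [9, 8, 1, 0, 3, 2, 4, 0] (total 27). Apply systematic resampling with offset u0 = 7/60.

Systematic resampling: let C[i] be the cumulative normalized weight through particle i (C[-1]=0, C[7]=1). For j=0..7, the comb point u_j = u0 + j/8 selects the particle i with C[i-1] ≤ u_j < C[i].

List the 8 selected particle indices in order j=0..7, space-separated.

0 0 1 1 1 4 6 6

C = [1/3, 17/27, 2/3, 2/3, 7/9, 23/27, 1, 1]
j=0: u_0=7/60 ∈ [0, 1/3) → index 0
j=1: u_1=29/120 ∈ [0, 1/3) → index 0
j=2: u_2=11/30 ∈ [1/3, 17/27) → index 1
j=3: u_3=59/120 ∈ [1/3, 17/27) → index 1
j=4: u_4=37/60 ∈ [1/3, 17/27) → index 1
j=5: u_5=89/120 ∈ [2/3, 7/9) → index 4
j=6: u_6=13/15 ∈ [23/27, 1) → index 6
j=7: u_7=119/120 ∈ [23/27, 1) → index 6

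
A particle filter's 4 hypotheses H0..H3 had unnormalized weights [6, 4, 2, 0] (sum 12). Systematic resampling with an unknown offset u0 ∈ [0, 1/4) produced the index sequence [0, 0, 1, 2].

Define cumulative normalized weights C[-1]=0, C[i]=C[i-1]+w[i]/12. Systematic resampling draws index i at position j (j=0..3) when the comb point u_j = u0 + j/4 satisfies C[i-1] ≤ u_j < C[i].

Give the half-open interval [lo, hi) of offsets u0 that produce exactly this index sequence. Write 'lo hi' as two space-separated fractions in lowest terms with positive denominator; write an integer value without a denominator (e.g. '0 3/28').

1/12 1/4

C = [1/2, 5/6, 1, 1]
j=0 picked index 0: u0 ∈ [0, 1/2)
j=1 picked index 0: u0 ∈ [-1/4, 1/4)
j=2 picked index 1: u0 ∈ [0, 1/3)
j=3 picked index 2: u0 ∈ [1/12, 1/4)
intersection: [1/12, 1/4)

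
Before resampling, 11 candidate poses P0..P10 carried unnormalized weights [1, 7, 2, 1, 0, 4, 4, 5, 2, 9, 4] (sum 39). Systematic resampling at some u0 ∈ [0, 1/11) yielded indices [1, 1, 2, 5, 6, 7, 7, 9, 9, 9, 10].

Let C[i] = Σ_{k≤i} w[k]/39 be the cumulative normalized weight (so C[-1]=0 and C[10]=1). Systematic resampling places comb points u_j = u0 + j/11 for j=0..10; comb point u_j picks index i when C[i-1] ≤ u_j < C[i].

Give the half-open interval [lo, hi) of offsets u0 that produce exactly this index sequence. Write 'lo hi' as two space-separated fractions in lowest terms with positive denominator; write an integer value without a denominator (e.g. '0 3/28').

C = [1/39, 8/39, 10/39, 11/39, 11/39, 5/13, 19/39, 8/13, 2/3, 35/39, 1]
j=0 picked index 1: u0 ∈ [1/39, 8/39)
j=1 picked index 1: u0 ∈ [-28/429, 49/429)
j=2 picked index 2: u0 ∈ [10/429, 32/429)
j=3 picked index 5: u0 ∈ [4/429, 16/143)
j=4 picked index 6: u0 ∈ [3/143, 53/429)
j=5 picked index 7: u0 ∈ [14/429, 23/143)
j=6 picked index 7: u0 ∈ [-25/429, 10/143)
j=7 picked index 9: u0 ∈ [1/33, 112/429)
j=8 picked index 9: u0 ∈ [-2/33, 73/429)
j=9 picked index 9: u0 ∈ [-5/33, 34/429)
j=10 picked index 10: u0 ∈ [-5/429, 1/11)
intersection: [14/429, 10/143)

14/429 10/143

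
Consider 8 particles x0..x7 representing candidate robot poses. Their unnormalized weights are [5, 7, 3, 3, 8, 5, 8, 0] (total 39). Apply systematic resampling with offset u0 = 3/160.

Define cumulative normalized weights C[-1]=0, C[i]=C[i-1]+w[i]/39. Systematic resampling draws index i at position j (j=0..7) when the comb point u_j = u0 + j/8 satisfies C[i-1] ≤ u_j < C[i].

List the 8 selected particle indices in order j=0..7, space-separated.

0 1 1 3 4 4 5 6

C = [5/39, 4/13, 5/13, 6/13, 2/3, 31/39, 1, 1]
j=0: u_0=3/160 ∈ [0, 5/39) → index 0
j=1: u_1=23/160 ∈ [5/39, 4/13) → index 1
j=2: u_2=43/160 ∈ [5/39, 4/13) → index 1
j=3: u_3=63/160 ∈ [5/13, 6/13) → index 3
j=4: u_4=83/160 ∈ [6/13, 2/3) → index 4
j=5: u_5=103/160 ∈ [6/13, 2/3) → index 4
j=6: u_6=123/160 ∈ [2/3, 31/39) → index 5
j=7: u_7=143/160 ∈ [31/39, 1) → index 6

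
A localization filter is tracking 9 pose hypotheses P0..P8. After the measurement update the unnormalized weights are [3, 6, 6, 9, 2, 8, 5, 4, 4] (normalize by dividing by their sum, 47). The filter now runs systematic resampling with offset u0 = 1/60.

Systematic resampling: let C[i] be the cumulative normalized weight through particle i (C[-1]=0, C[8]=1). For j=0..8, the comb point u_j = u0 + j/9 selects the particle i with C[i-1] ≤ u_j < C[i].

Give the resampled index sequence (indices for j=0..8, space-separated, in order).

0 1 2 3 3 5 5 6 7

C = [3/47, 9/47, 15/47, 24/47, 26/47, 34/47, 39/47, 43/47, 1]
j=0: u_0=1/60 ∈ [0, 3/47) → index 0
j=1: u_1=23/180 ∈ [3/47, 9/47) → index 1
j=2: u_2=43/180 ∈ [9/47, 15/47) → index 2
j=3: u_3=7/20 ∈ [15/47, 24/47) → index 3
j=4: u_4=83/180 ∈ [15/47, 24/47) → index 3
j=5: u_5=103/180 ∈ [26/47, 34/47) → index 5
j=6: u_6=41/60 ∈ [26/47, 34/47) → index 5
j=7: u_7=143/180 ∈ [34/47, 39/47) → index 6
j=8: u_8=163/180 ∈ [39/47, 43/47) → index 7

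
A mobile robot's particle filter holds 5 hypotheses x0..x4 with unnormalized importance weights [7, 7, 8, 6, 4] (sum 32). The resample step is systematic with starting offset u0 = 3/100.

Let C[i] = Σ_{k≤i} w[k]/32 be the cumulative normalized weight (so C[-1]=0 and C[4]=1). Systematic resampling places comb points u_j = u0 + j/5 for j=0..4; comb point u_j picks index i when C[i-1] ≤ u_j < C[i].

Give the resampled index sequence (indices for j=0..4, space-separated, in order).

C = [7/32, 7/16, 11/16, 7/8, 1]
j=0: u_0=3/100 ∈ [0, 7/32) → index 0
j=1: u_1=23/100 ∈ [7/32, 7/16) → index 1
j=2: u_2=43/100 ∈ [7/32, 7/16) → index 1
j=3: u_3=63/100 ∈ [7/16, 11/16) → index 2
j=4: u_4=83/100 ∈ [11/16, 7/8) → index 3

0 1 1 2 3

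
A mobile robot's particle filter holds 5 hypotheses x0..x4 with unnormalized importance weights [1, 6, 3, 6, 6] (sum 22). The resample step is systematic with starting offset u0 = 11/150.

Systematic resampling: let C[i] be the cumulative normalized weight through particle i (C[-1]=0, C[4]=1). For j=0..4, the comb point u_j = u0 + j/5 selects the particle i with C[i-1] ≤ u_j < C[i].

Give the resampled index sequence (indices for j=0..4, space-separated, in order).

1 1 3 3 4

C = [1/22, 7/22, 5/11, 8/11, 1]
j=0: u_0=11/150 ∈ [1/22, 7/22) → index 1
j=1: u_1=41/150 ∈ [1/22, 7/22) → index 1
j=2: u_2=71/150 ∈ [5/11, 8/11) → index 3
j=3: u_3=101/150 ∈ [5/11, 8/11) → index 3
j=4: u_4=131/150 ∈ [8/11, 1) → index 4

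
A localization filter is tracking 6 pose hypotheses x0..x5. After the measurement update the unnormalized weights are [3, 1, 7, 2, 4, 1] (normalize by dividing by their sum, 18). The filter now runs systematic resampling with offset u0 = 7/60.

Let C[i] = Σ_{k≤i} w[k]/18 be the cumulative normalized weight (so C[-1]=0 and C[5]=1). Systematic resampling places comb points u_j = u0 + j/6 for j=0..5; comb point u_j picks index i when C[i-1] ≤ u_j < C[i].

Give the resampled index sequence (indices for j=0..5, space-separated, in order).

0 2 2 3 4 5

C = [1/6, 2/9, 11/18, 13/18, 17/18, 1]
j=0: u_0=7/60 ∈ [0, 1/6) → index 0
j=1: u_1=17/60 ∈ [2/9, 11/18) → index 2
j=2: u_2=9/20 ∈ [2/9, 11/18) → index 2
j=3: u_3=37/60 ∈ [11/18, 13/18) → index 3
j=4: u_4=47/60 ∈ [13/18, 17/18) → index 4
j=5: u_5=19/20 ∈ [17/18, 1) → index 5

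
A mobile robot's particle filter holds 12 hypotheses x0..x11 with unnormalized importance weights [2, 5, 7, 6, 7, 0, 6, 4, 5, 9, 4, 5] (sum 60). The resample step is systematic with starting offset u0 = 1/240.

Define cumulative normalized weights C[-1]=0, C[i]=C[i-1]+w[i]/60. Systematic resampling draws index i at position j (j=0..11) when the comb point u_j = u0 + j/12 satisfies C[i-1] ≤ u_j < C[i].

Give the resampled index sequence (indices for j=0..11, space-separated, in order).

0 1 2 3 4 4 6 7 8 9 9 11

C = [1/30, 7/60, 7/30, 1/3, 9/20, 9/20, 11/20, 37/60, 7/10, 17/20, 11/12, 1]
j=0: u_0=1/240 ∈ [0, 1/30) → index 0
j=1: u_1=7/80 ∈ [1/30, 7/60) → index 1
j=2: u_2=41/240 ∈ [7/60, 7/30) → index 2
j=3: u_3=61/240 ∈ [7/30, 1/3) → index 3
j=4: u_4=27/80 ∈ [1/3, 9/20) → index 4
j=5: u_5=101/240 ∈ [1/3, 9/20) → index 4
j=6: u_6=121/240 ∈ [9/20, 11/20) → index 6
j=7: u_7=47/80 ∈ [11/20, 37/60) → index 7
j=8: u_8=161/240 ∈ [37/60, 7/10) → index 8
j=9: u_9=181/240 ∈ [7/10, 17/20) → index 9
j=10: u_10=67/80 ∈ [7/10, 17/20) → index 9
j=11: u_11=221/240 ∈ [11/12, 1) → index 11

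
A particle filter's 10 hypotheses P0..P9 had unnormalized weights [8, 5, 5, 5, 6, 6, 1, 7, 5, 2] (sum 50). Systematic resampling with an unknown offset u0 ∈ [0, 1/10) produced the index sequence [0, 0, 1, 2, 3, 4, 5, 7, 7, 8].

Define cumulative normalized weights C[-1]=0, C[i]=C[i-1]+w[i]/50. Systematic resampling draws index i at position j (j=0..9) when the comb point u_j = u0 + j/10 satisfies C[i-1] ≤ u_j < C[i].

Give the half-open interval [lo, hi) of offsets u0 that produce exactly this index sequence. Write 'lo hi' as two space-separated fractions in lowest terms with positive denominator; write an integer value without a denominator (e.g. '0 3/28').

C = [4/25, 13/50, 9/25, 23/50, 29/50, 7/10, 18/25, 43/50, 24/25, 1]
j=0 picked index 0: u0 ∈ [0, 4/25)
j=1 picked index 0: u0 ∈ [-1/10, 3/50)
j=2 picked index 1: u0 ∈ [-1/25, 3/50)
j=3 picked index 2: u0 ∈ [-1/25, 3/50)
j=4 picked index 3: u0 ∈ [-1/25, 3/50)
j=5 picked index 4: u0 ∈ [-1/25, 2/25)
j=6 picked index 5: u0 ∈ [-1/50, 1/10)
j=7 picked index 7: u0 ∈ [1/50, 4/25)
j=8 picked index 7: u0 ∈ [-2/25, 3/50)
j=9 picked index 8: u0 ∈ [-1/25, 3/50)
intersection: [1/50, 3/50)

1/50 3/50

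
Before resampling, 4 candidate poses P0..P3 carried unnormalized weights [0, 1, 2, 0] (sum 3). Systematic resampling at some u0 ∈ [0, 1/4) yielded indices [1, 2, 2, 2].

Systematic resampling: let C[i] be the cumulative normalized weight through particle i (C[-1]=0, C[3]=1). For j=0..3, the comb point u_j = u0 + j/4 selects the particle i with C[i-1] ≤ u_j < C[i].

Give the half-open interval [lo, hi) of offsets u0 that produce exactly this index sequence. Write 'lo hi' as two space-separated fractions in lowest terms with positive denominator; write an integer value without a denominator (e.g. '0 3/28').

C = [0, 1/3, 1, 1]
j=0 picked index 1: u0 ∈ [0, 1/3)
j=1 picked index 2: u0 ∈ [1/12, 3/4)
j=2 picked index 2: u0 ∈ [-1/6, 1/2)
j=3 picked index 2: u0 ∈ [-5/12, 1/4)
intersection: [1/12, 1/4)

1/12 1/4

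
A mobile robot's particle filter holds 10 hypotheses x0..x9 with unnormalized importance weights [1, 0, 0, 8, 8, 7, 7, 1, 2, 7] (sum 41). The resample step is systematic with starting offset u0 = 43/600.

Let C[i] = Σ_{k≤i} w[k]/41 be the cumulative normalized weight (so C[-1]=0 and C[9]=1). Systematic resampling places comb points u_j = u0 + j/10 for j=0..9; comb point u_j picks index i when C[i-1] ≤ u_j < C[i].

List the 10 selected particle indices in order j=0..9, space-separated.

3 3 4 4 5 5 6 7 9 9

C = [1/41, 1/41, 1/41, 9/41, 17/41, 24/41, 31/41, 32/41, 34/41, 1]
j=0: u_0=43/600 ∈ [1/41, 9/41) → index 3
j=1: u_1=103/600 ∈ [1/41, 9/41) → index 3
j=2: u_2=163/600 ∈ [9/41, 17/41) → index 4
j=3: u_3=223/600 ∈ [9/41, 17/41) → index 4
j=4: u_4=283/600 ∈ [17/41, 24/41) → index 5
j=5: u_5=343/600 ∈ [17/41, 24/41) → index 5
j=6: u_6=403/600 ∈ [24/41, 31/41) → index 6
j=7: u_7=463/600 ∈ [31/41, 32/41) → index 7
j=8: u_8=523/600 ∈ [34/41, 1) → index 9
j=9: u_9=583/600 ∈ [34/41, 1) → index 9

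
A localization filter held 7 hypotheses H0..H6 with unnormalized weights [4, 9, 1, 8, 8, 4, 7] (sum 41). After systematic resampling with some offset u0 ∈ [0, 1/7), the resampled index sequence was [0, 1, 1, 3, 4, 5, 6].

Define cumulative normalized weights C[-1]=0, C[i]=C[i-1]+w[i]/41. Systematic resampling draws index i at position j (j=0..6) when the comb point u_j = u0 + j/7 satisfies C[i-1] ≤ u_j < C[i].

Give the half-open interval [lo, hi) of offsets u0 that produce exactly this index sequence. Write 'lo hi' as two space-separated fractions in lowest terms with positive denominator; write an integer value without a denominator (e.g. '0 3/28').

5/287 9/287

C = [4/41, 13/41, 14/41, 22/41, 30/41, 34/41, 1]
j=0 picked index 0: u0 ∈ [0, 4/41)
j=1 picked index 1: u0 ∈ [-13/287, 50/287)
j=2 picked index 1: u0 ∈ [-54/287, 9/287)
j=3 picked index 3: u0 ∈ [-25/287, 31/287)
j=4 picked index 4: u0 ∈ [-10/287, 46/287)
j=5 picked index 5: u0 ∈ [5/287, 33/287)
j=6 picked index 6: u0 ∈ [-8/287, 1/7)
intersection: [5/287, 9/287)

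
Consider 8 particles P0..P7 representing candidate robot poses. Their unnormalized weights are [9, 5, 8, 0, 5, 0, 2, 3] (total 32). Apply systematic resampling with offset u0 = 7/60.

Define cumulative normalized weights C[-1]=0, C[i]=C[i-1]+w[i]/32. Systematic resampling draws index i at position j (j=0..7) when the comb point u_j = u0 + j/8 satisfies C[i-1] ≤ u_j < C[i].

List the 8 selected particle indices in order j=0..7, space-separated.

0 0 1 2 2 4 6 7

C = [9/32, 7/16, 11/16, 11/16, 27/32, 27/32, 29/32, 1]
j=0: u_0=7/60 ∈ [0, 9/32) → index 0
j=1: u_1=29/120 ∈ [0, 9/32) → index 0
j=2: u_2=11/30 ∈ [9/32, 7/16) → index 1
j=3: u_3=59/120 ∈ [7/16, 11/16) → index 2
j=4: u_4=37/60 ∈ [7/16, 11/16) → index 2
j=5: u_5=89/120 ∈ [11/16, 27/32) → index 4
j=6: u_6=13/15 ∈ [27/32, 29/32) → index 6
j=7: u_7=119/120 ∈ [29/32, 1) → index 7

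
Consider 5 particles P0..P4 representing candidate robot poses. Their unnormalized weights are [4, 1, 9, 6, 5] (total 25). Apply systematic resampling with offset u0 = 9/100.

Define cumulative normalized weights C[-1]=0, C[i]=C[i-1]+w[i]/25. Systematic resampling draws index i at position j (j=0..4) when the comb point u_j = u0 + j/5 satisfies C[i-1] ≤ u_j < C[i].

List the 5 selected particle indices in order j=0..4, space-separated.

C = [4/25, 1/5, 14/25, 4/5, 1]
j=0: u_0=9/100 ∈ [0, 4/25) → index 0
j=1: u_1=29/100 ∈ [1/5, 14/25) → index 2
j=2: u_2=49/100 ∈ [1/5, 14/25) → index 2
j=3: u_3=69/100 ∈ [14/25, 4/5) → index 3
j=4: u_4=89/100 ∈ [4/5, 1) → index 4

0 2 2 3 4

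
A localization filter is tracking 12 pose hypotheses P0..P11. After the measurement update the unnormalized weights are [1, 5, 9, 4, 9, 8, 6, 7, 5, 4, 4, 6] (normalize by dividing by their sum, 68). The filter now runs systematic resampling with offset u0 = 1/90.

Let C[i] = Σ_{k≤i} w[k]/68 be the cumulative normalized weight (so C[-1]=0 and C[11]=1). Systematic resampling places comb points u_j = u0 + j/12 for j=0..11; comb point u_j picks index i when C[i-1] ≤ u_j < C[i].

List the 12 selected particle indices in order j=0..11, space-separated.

0 2 2 3 4 5 5 6 7 8 9 11

C = [1/68, 3/34, 15/68, 19/68, 7/17, 9/17, 21/34, 49/68, 27/34, 29/34, 31/34, 1]
j=0: u_0=1/90 ∈ [0, 1/68) → index 0
j=1: u_1=17/180 ∈ [3/34, 15/68) → index 2
j=2: u_2=8/45 ∈ [3/34, 15/68) → index 2
j=3: u_3=47/180 ∈ [15/68, 19/68) → index 3
j=4: u_4=31/90 ∈ [19/68, 7/17) → index 4
j=5: u_5=77/180 ∈ [7/17, 9/17) → index 5
j=6: u_6=23/45 ∈ [7/17, 9/17) → index 5
j=7: u_7=107/180 ∈ [9/17, 21/34) → index 6
j=8: u_8=61/90 ∈ [21/34, 49/68) → index 7
j=9: u_9=137/180 ∈ [49/68, 27/34) → index 8
j=10: u_10=38/45 ∈ [27/34, 29/34) → index 9
j=11: u_11=167/180 ∈ [31/34, 1) → index 11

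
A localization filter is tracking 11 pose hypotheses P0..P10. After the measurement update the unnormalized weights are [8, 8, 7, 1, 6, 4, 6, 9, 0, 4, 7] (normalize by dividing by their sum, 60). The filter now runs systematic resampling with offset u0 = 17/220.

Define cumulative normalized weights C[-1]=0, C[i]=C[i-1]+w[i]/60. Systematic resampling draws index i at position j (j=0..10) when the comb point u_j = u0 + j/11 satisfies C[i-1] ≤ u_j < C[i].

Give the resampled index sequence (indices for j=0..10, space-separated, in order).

0 1 1 2 4 5 6 7 7 10 10

C = [2/15, 4/15, 23/60, 2/5, 1/2, 17/30, 2/3, 49/60, 49/60, 53/60, 1]
j=0: u_0=17/220 ∈ [0, 2/15) → index 0
j=1: u_1=37/220 ∈ [2/15, 4/15) → index 1
j=2: u_2=57/220 ∈ [2/15, 4/15) → index 1
j=3: u_3=7/20 ∈ [4/15, 23/60) → index 2
j=4: u_4=97/220 ∈ [2/5, 1/2) → index 4
j=5: u_5=117/220 ∈ [1/2, 17/30) → index 5
j=6: u_6=137/220 ∈ [17/30, 2/3) → index 6
j=7: u_7=157/220 ∈ [2/3, 49/60) → index 7
j=8: u_8=177/220 ∈ [2/3, 49/60) → index 7
j=9: u_9=197/220 ∈ [53/60, 1) → index 10
j=10: u_10=217/220 ∈ [53/60, 1) → index 10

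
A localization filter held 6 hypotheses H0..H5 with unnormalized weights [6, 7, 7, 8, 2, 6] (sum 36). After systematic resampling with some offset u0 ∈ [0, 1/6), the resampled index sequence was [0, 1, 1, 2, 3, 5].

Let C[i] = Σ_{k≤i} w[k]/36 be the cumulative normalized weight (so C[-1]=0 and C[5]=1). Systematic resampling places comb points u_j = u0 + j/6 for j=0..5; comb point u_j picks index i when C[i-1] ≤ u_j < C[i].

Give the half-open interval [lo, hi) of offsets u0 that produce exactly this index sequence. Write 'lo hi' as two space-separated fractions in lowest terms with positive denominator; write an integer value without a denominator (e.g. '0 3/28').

0 1/36

C = [1/6, 13/36, 5/9, 7/9, 5/6, 1]
j=0 picked index 0: u0 ∈ [0, 1/6)
j=1 picked index 1: u0 ∈ [0, 7/36)
j=2 picked index 1: u0 ∈ [-1/6, 1/36)
j=3 picked index 2: u0 ∈ [-5/36, 1/18)
j=4 picked index 3: u0 ∈ [-1/9, 1/9)
j=5 picked index 5: u0 ∈ [0, 1/6)
intersection: [0, 1/36)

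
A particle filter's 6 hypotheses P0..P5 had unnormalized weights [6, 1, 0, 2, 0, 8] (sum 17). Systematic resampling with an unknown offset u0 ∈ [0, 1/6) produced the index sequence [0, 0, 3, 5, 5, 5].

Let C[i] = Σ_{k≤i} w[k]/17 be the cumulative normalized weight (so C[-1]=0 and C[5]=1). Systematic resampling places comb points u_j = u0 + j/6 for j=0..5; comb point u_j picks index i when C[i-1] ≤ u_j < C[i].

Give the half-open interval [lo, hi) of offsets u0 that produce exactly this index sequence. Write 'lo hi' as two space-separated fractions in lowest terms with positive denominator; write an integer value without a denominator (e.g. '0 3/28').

C = [6/17, 7/17, 7/17, 9/17, 9/17, 1]
j=0 picked index 0: u0 ∈ [0, 6/17)
j=1 picked index 0: u0 ∈ [-1/6, 19/102)
j=2 picked index 3: u0 ∈ [4/51, 10/51)
j=3 picked index 5: u0 ∈ [1/34, 1/2)
j=4 picked index 5: u0 ∈ [-7/51, 1/3)
j=5 picked index 5: u0 ∈ [-31/102, 1/6)
intersection: [4/51, 1/6)

4/51 1/6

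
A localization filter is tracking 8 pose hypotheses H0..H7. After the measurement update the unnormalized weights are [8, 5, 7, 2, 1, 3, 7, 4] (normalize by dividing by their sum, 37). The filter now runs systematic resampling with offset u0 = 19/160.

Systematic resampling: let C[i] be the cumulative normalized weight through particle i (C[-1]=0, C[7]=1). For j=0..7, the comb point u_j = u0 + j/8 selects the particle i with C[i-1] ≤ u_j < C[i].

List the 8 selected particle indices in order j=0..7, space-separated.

C = [8/37, 13/37, 20/37, 22/37, 23/37, 26/37, 33/37, 1]
j=0: u_0=19/160 ∈ [0, 8/37) → index 0
j=1: u_1=39/160 ∈ [8/37, 13/37) → index 1
j=2: u_2=59/160 ∈ [13/37, 20/37) → index 2
j=3: u_3=79/160 ∈ [13/37, 20/37) → index 2
j=4: u_4=99/160 ∈ [22/37, 23/37) → index 4
j=5: u_5=119/160 ∈ [26/37, 33/37) → index 6
j=6: u_6=139/160 ∈ [26/37, 33/37) → index 6
j=7: u_7=159/160 ∈ [33/37, 1) → index 7

0 1 2 2 4 6 6 7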